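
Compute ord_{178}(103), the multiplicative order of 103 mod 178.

ord(103) | φ(178) = φ(2)·φ(89) = 1·88 = 88 = 2^3 · 11.
Divisors of 88: 1, 2, 4, 8, 11, 22, 44, 88.
Check 103^d mod 178 for each divisor in increasing order:
103^1 ≡ 103 (mod 178)
103^2 ≡ 107 (mod 178)
103^4 ≡ 57 (mod 178)
103^8 ≡ 45 (mod 178)
103^11 ≡ 37 (mod 178)
103^22 ≡ 123 (mod 178)
103^44 ≡ 177 (mod 178)
103^88 ≡ 1 (mod 178) ✓
The smallest such exponent is 88, so the order of 103 is 88.

88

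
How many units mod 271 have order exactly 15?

8

φ(271) = 271 − 1 = 270 = 2 · 3^3 · 5.
In a cyclic group of order 270, there are φ(d) elements of order d for each divisor d of 270, and zero for non-divisors.
15 = 3 · 5 divides 270, and φ(15) = 8.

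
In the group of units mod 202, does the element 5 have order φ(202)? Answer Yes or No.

No

φ(202) = φ(2)·φ(101) = 1·100 = 100 = 2^2 · 5^2.
An element g generates (Z/202Z)^× iff g^(100/q) ≢ 1 (mod 202) for each prime q ∈ {2, 5}.
5^50 ≡ 1 (mod 202)  [q = 2: ≡ 1 ✗]
5^20 ≡ 185 (mod 202)  [q = 5: ≢ 1 ✓]
5^50 ≡ 1 shows ord(5) | 50, strictly less than φ(202); not a primitive root.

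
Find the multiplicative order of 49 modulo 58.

ord(49) | φ(58) = φ(2)·φ(29) = 1·28 = 28 = 2^2 · 7.
Divisors of 28: 1, 2, 4, 7, 14, 28.
Evaluate successive powers at the divisors of 28:
49^1 ≡ 49 (mod 58)
49^2 ≡ 23 (mod 58)
49^4 ≡ 7 (mod 58)
49^7 ≡ 1 (mod 58) ✓
Therefore the multiplicative order of 49 modulo 58 is 7.

7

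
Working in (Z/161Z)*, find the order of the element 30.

By Lagrange's theorem, ord_161(30) divides φ(161) = φ(7·23) = (7−1)·(23−1) = 6·22 = 132 = 2^2 · 3 · 11.
Divisors of 132: 1, 2, 3, 4, 6, 11, 12, 22, 33, 44, 66, 132.
Evaluate successive powers at the divisors of 132:
30^1 ≡ 30 (mod 161)
30^2 ≡ 95 (mod 161)
30^3 ≡ 113 (mod 161)
30^4 ≡ 9 (mod 161)
30^6 ≡ 50 (mod 161)
30^11 ≡ 137 (mod 161)
30^12 ≡ 85 (mod 161)
30^22 ≡ 93 (mod 161)
30^33 ≡ 22 (mod 161)
30^44 ≡ 116 (mod 161)
30^66 ≡ 1 (mod 161) ✓
Therefore the multiplicative order of 30 modulo 161 is 66.

66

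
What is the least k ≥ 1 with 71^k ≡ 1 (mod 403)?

ord(71) | φ(403) = φ(13·31) = (13−1)·(31−1) = 12·30 = 360 = 2^3 · 3^2 · 5.
Divisors of 360: 1, 2, 3, 4, 5, 6, 8, 9, 10, 12, 15, 18, 20, 24, 30, 36, 40, 45, 60, 72, 90, 120, 180, 360.
Test each divisor d:
71^1 ≡ 71 (mod 403)
71^2 ≡ 205 (mod 403)
71^3 ≡ 47 (mod 403)
71^4 ≡ 113 (mod 403)
71^5 ≡ 366 (mod 403)
71^6 ≡ 194 (mod 403)
71^8 ≡ 276 (mod 403)
71^9 ≡ 252 (mod 403)
71^10 ≡ 160 (mod 403)
71^12 ≡ 157 (mod 403)
71^15 ≡ 125 (mod 403)
71^18 ≡ 233 (mod 403)
71^20 ≡ 211 (mod 403)
71^24 ≡ 66 (mod 403)
71^30 ≡ 311 (mod 403)
71^36 ≡ 287 (mod 403)
71^40 ≡ 191 (mod 403)
71^45 ≡ 187 (mod 403)
71^60 ≡ 1 (mod 403) ✓
The smallest such exponent is 60, so the order of 71 is 60.

60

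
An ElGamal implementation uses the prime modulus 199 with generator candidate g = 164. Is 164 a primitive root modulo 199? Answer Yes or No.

φ(199) = 199 − 1 = 198 = 2 · 3^2 · 11.
An element g generates (Z/199Z)^× iff g^(198/q) ≢ 1 (mod 199) for each prime q ∈ {2, 3, 11}.
164^99 ≡ 198 (mod 199)  [q = 2: ≢ 1 ✓]
164^66 ≡ 106 (mod 199)  [q = 3: ≢ 1 ✓]
164^18 ≡ 188 (mod 199)  [q = 11: ≢ 1 ✓]
All checks pass, so 164 has order 198 and is a primitive root modulo 199.

Yes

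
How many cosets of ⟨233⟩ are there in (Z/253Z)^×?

2

The order of 233 must divide φ(253) = φ(11·23) = (11−1)·(23−1) = 10·22 = 220 = 2^2 · 5 · 11.
Divisors of 220: 1, 2, 4, 5, 10, 11, 20, 22, 44, 55, 110, 220.
Compute 233^d (mod 253) for the divisors d until we hit 1:
233^1 ≡ 233
233^2 ≡ 147
233^4 ≡ 104
233^5 ≡ 197
233^10 ≡ 100
233^11 ≡ 24
233^20 ≡ 133
233^22 ≡ 70
233^44 ≡ 93
233^55 ≡ 208
233^110 ≡ 1
Thus |⟨233⟩| = ord(233) = 110.
[(Z/253Z)^× : ⟨233⟩] = 220/110 = 2.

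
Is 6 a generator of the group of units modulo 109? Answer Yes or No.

Yes

φ(109) = 109 − 1 = 108 = 2^2 · 3^3.
6 is a primitive root mod 109 iff 6^(φ(109)/q) ≢ 1 for every prime q | φ(109), i.e. q ∈ {2, 3}.
6^54 ≡ 108 (mod 109)  [q = 2: ≢ 1 ✓]
6^36 ≡ 63 (mod 109)  [q = 3: ≢ 1 ✓]
None equal 1, so ord_109(6) = 108: 6 is a primitive root.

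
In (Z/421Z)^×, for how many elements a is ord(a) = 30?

8

φ(421) = 421 − 1 = 420 = 2^2 · 3 · 5 · 7.
In a cyclic group of order 420, there are φ(d) elements of order d for each divisor d of 420, and zero for non-divisors.
30 = 2 · 3 · 5 divides 420, and φ(30) = 8.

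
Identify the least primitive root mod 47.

5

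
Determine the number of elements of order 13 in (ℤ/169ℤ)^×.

φ(169) = φ(13^2) = 13·(13−1) = 156 = 2^2 · 3 · 13.
Since (Z/169Z)^× is cyclic of order 156, the number of elements of order d is φ(d) when d | 156 and 0 otherwise.
13 | 156, and φ(13) = 13 − 1 = 12.

12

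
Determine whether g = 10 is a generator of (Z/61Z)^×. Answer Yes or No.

φ(61) = 61 − 1 = 60 = 2^2 · 3 · 5.
Test 10^(60/q) mod 61 for each prime factor q of 60:
10^30 ≡ 60 (mod 61)  [q = 2: ≢ 1 ✓]
10^20 ≡ 13 (mod 61)  [q = 3: ≢ 1 ✓]
10^12 ≡ 58 (mod 61)  [q = 5: ≢ 1 ✓]
Every test exponent gives a nontrivial residue, hence 10 generates the full group.

Yes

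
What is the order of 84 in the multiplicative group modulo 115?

ord(84) | φ(115) = φ(5·23) = (5−1)·(23−1) = 4·22 = 88 = 2^3 · 11.
Divisors of 88: 1, 2, 4, 8, 11, 22, 44, 88.
Check 84^d mod 115 for each divisor in increasing order:
84^1 ≡ 84 (mod 115)
84^2 ≡ 41 (mod 115)
84^4 ≡ 71 (mod 115)
84^8 ≡ 96 (mod 115)
84^11 ≡ 114 (mod 115)
84^22 ≡ 1 (mod 115) ✓
Therefore the multiplicative order of 84 modulo 115 is 22.

22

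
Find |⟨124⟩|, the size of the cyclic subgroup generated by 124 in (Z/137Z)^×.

The order of 124 must divide φ(137) = 137 − 1 = 136 = 2^3 · 17.
Divisors of 136: 1, 2, 4, 8, 17, 34, 68, 136.
Evaluate successive powers at the divisors of 136:
124^1 ≡ 124 (mod 137)
124^2 ≡ 32 (mod 137)
124^4 ≡ 65 (mod 137)
124^8 ≡ 115 (mod 137)
124^17 ≡ 10 (mod 137)
124^34 ≡ 100 (mod 137)
124^68 ≡ 136 (mod 137)
124^136 ≡ 1 (mod 137) ✓
Therefore the multiplicative order of 124 modulo 137 is 136.

136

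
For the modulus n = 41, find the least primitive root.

φ(41) = 41 − 1 = 40 = 2^3 · 5.
Test candidates g = 2, 3, … against the prime factors q ∈ {2, 5} of φ(41): g is a generator iff g^(40/q) ≢ 1 for every such q.
g = 2: 2^20 ≡ 1 — hits 1, so not a primitive root.
g = 3: 3^20 ≡ 40; 3^8 ≡ 1 — hits 1, so not a primitive root.
g = 4: 4^20 ≡ 1 — hits 1, so not a primitive root.
g = 5: 5^20 ≡ 1 — hits 1, so not a primitive root.
g = 6: 6^20 ≡ 40; 6^8 ≡ 10 — none is 1, so 6 is a primitive root.
The smallest primitive root modulo 41 is 6.

6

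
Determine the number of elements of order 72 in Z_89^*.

0

φ(89) = 89 − 1 = 88 = 2^3 · 11.
(Z/89Z)^× is cyclic (|G| = 88); a cyclic group of order m has exactly φ(d) elements of each order d | m, and none otherwise.
Since 72 ∤ 88, the count is 0.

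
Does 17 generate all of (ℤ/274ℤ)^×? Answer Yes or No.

No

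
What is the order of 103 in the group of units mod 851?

132

The order of 103 must divide φ(851) = φ(23·37) = (23−1)·(37−1) = 22·36 = 792 = 2^3 · 3^2 · 11.
Divisors of 792: 1, 2, 3, 4, 6, 8, 9, 11, 12, 18, 22, 24, 33, 36, 44, 66, 72, 88, 99, 132, 198, 264, 396, 792.
Evaluate successive powers at the divisors of 792:
103^1 ≡ 103 (mod 851)
103^2 ≡ 397 (mod 851)
103^3 ≡ 43 (mod 851)
103^4 ≡ 174 (mod 851)
103^6 ≡ 147 (mod 851)
103^8 ≡ 491 (mod 851)
103^9 ≡ 364 (mod 851)
103^11 ≡ 689 (mod 851)
103^12 ≡ 334 (mod 851)
103^18 ≡ 591 (mod 851)
103^22 ≡ 714 (mod 851)
103^24 ≡ 75 (mod 851)
103^33 ≡ 68 (mod 851)
103^36 ≡ 371 (mod 851)
103^44 ≡ 47 (mod 851)
103^66 ≡ 369 (mod 851)
103^72 ≡ 630 (mod 851)
103^88 ≡ 507 (mod 851)
103^99 ≡ 413 (mod 851)
103^132 ≡ 1 (mod 851) ✓
Hence ord(103) = 132.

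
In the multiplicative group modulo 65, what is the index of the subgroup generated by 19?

Since 19 ∈ (Z/65Z)^×, its order divides φ(65) = φ(5·13) = (5−1)·(13−1) = 4·12 = 48 = 2^4 · 3.
Divisors of 48: 1, 2, 3, 4, 6, 8, 12, 16, 24, 48.
Compute 19^d (mod 65) for the divisors d until we hit 1:
19^1 ≡ 19 (mod 65)
19^2 ≡ 36 (mod 65)
19^3 ≡ 34 (mod 65)
19^4 ≡ 61 (mod 65)
19^6 ≡ 51 (mod 65)
19^8 ≡ 16 (mod 65)
19^12 ≡ 1 (mod 65) ✓
Thus |⟨19⟩| = ord(19) = 12.
[(Z/65Z)^× : ⟨19⟩] = 48/12 = 4.

4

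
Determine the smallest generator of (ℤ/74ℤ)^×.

5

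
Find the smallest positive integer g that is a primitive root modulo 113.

3

φ(113) = 113 − 1 = 112 = 2^4 · 7.
Test candidates g = 2, 3, … against the prime factors q ∈ {2, 7} of φ(113): g is a generator iff g^(112/q) ≢ 1 for every such q.
g = 2: 2^56 ≡ 1 — hits 1, so not a primitive root.
g = 3: 3^56 ≡ 112; 3^16 ≡ 49 — none is 1, so 3 is a primitive root.
The smallest primitive root modulo 113 is 3.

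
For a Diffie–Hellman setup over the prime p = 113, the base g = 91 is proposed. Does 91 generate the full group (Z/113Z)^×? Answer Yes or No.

No

φ(113) = 113 − 1 = 112 = 2^4 · 7.
Test 91^(112/q) mod 113 for each prime factor q of 112:
91^56 ≡ 1 (mod 113)  [q = 2: ≡ 1 ✗]
91^16 ≡ 28 (mod 113)  [q = 7: ≢ 1 ✓]
Since 91^56 ≡ 1, the order of 91 divides 56 < 112, so 91 is not a primitive root.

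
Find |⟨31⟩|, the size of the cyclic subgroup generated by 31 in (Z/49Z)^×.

6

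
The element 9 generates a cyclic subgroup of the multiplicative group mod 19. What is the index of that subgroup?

2

Since 9 ∈ (Z/19Z)^×, its order divides φ(19) = 19 − 1 = 18 = 2 · 3^2.
Divisors of 18: 1, 2, 3, 6, 9, 18.
Evaluate successive powers at the divisors of 18:
9^1 ≡ 9
9^2 ≡ 5
9^3 ≡ 7
9^6 ≡ 11
9^9 ≡ 1
So ord_19(9) = 9, hence |⟨9⟩| = 9.
Index = |(Z/19Z)^×| / |⟨9⟩| = 18 / 9 = 2.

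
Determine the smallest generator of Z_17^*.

φ(17) = 17 − 1 = 16 = 2^4.
g is a primitive root iff g^(16/q) ≢ 1 (mod 17) for each prime q ∈ {2}.
g = 2: 2^8 ≡ 1 — hits 1, so not a primitive root.
g = 3: 3^8 ≡ 16 — none is 1, so 3 is a primitive root.
The smallest primitive root modulo 17 is 3.

3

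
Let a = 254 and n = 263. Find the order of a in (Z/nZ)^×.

262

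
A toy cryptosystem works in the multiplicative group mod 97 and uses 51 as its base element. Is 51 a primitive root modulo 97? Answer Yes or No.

φ(97) = 97 − 1 = 96 = 2^5 · 3.
51 is a primitive root mod 97 iff 51^(φ(97)/q) ≢ 1 for every prime q | φ(97), i.e. q ∈ {2, 3}.
51^48 ≡ 96 (mod 97)  [q = 2: ≢ 1 ✓]
51^32 ≡ 1 (mod 97)  [q = 3: ≡ 1 ✗]
51^32 ≡ 1 shows ord(51) | 32, strictly less than φ(97); not a primitive root.

No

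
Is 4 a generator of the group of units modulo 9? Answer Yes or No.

No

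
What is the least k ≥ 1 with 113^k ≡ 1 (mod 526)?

262

Since 113 ∈ (Z/526Z)^×, its order divides φ(526) = φ(2)·φ(263) = 1·262 = 262 = 2 · 131.
Divisors of 262: 1, 2, 131, 262.
Evaluate successive powers at the divisors of 262:
113^1 ≡ 113 (mod 526)
113^2 ≡ 145 (mod 526)
113^131 ≡ 525 (mod 526)
113^262 ≡ 1 (mod 526) ✓
Hence ord(113) = 262.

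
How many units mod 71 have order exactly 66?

φ(71) = 71 − 1 = 70 = 2 · 5 · 7.
Since (Z/71Z)^× is cyclic of order 70, the number of elements of order d is φ(d) when d | 70 and 0 otherwise.
66 does not divide 70, so no element of (Z/71Z)^× has order 66.

0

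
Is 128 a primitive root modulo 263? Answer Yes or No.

φ(263) = 263 − 1 = 262 = 2 · 131.
128 is a primitive root mod 263 iff 128^(φ(263)/q) ≢ 1 for every prime q | φ(263), i.e. q ∈ {2, 131}.
128^131 ≡ 1 (mod 263)  [q = 2: ≡ 1 ✗]
128^2 ≡ 78 (mod 263)  [q = 131: ≢ 1 ✓]
The check at q = 2 fails, so 128 generates a proper subgroup.

No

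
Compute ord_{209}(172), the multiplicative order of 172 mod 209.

10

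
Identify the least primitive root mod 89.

3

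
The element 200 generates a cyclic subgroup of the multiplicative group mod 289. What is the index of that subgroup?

4

By Lagrange's theorem, ord_289(200) divides φ(289) = φ(17^2) = 17·(17−1) = 272 = 2^4 · 17.
Divisors of 272: 1, 2, 4, 8, 16, 17, 34, 68, 136, 272.
Compute 200^d (mod 289) for the divisors d until we hit 1:
200^1 ≡ 200
200^2 ≡ 118
200^4 ≡ 52
200^8 ≡ 103
200^16 ≡ 205
200^17 ≡ 251
200^34 ≡ 288
200^68 ≡ 1
Thus |⟨200⟩| = ord(200) = 68.
Index = |(Z/289Z)^×| / |⟨200⟩| = 272 / 68 = 4.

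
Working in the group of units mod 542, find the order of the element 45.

135

The order of 45 must divide φ(542) = φ(2)·φ(271) = 1·270 = 270 = 2 · 3^3 · 5.
Divisors of 270: 1, 2, 3, 5, 6, 9, 10, 15, 18, 27, 30, 45, 54, 90, 135, 270.
Evaluate successive powers at the divisors of 270:
45^1 ≡ 45
45^2 ≡ 399
45^3 ≡ 69
45^5 ≡ 431
45^6 ≡ 425
45^9 ≡ 57
45^10 ≡ 397
45^15 ≡ 377
45^18 ≡ 539
45^27 ≡ 371
45^30 ≡ 125
45^45 ≡ 513
45^54 ≡ 515
45^90 ≡ 299
45^135 ≡ 1
Therefore the multiplicative order of 45 modulo 542 is 135.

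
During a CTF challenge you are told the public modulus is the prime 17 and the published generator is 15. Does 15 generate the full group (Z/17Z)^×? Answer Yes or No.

φ(17) = 17 − 1 = 16 = 2^4.
An element g generates (Z/17Z)^× iff g^(16/q) ≢ 1 (mod 17) for each prime q ∈ {2}.
15^8 ≡ 1 (mod 17)  [q = 2: ≡ 1 ✗]
15^8 ≡ 1 shows ord(15) | 8, strictly less than φ(17); not a primitive root.

No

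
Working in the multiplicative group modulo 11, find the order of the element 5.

By Lagrange's theorem, ord_11(5) divides φ(11) = 11 − 1 = 10 = 2 · 5.
Divisors of 10: 1, 2, 5, 10.
Check 5^d mod 11 for each divisor in increasing order:
5^1 ≡ 5 (mod 11)
5^2 ≡ 3 (mod 11)
5^5 ≡ 1 (mod 11) ✓
Hence ord(5) = 5.

5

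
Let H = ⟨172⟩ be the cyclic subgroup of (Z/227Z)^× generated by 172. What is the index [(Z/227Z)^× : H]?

2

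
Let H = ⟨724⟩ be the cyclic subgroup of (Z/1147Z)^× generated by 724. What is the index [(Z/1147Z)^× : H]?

12

The order of 724 must divide φ(1147) = φ(31·37) = (31−1)·(37−1) = 30·36 = 1080 = 2^3 · 3^3 · 5.
Divisors of 1080: 1, 2, 3, 4, 5, 6, 8, 9, 10, 12, 15, 18, 20, 24, 27, 30, 36, 40, 45, 54, 60, 72, 90, 108, 120, 135, 180, 216, 270, 360, 540, 1080.
Test each divisor d:
724^1 ≡ 724 (mod 1147)
724^2 ≡ 1144 (mod 1147)
724^3 ≡ 122 (mod 1147)
724^4 ≡ 9 (mod 1147)
724^5 ≡ 781 (mod 1147)
724^6 ≡ 1120 (mod 1147)
724^8 ≡ 81 (mod 1147)
724^9 ≡ 147 (mod 1147)
724^10 ≡ 904 (mod 1147)
724^12 ≡ 729 (mod 1147)
724^15 ≡ 619 (mod 1147)
724^18 ≡ 963 (mod 1147)
724^20 ≡ 552 (mod 1147)
724^24 ≡ 380 (mod 1147)
724^27 ≡ 480 (mod 1147)
724^30 ≡ 63 (mod 1147)
724^36 ≡ 593 (mod 1147)
724^40 ≡ 749 (mod 1147)
724^45 ≡ 1146 (mod 1147)
724^54 ≡ 1000 (mod 1147)
724^60 ≡ 528 (mod 1147)
724^72 ≡ 667 (mod 1147)
724^90 ≡ 1 (mod 1147) ✓
The order of 724 is 90, so the subgroup it generates has 90 elements.
The index is φ(1147) / ord(724) = 1080 / 90 = 12.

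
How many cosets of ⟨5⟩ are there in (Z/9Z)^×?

1

Since 5 ∈ (Z/9Z)^×, its order divides φ(9) = φ(3^2) = 3·(3−1) = 6 = 2 · 3.
Divisors of 6: 1, 2, 3, 6.
Compute 5^d (mod 9) for the divisors d until we hit 1:
5^1 ≡ 5
5^2 ≡ 7
5^3 ≡ 8
5^6 ≡ 1
The order of 5 is 6, so the subgroup it generates has 6 elements.
[(Z/9Z)^× : ⟨5⟩] = 6/6 = 1.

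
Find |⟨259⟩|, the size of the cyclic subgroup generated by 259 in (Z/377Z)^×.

28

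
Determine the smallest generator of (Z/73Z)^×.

5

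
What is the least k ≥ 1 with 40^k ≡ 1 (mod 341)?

30

By Lagrange's theorem, ord_341(40) divides φ(341) = φ(11·31) = (11−1)·(31−1) = 10·30 = 300 = 2^2 · 3 · 5^2.
Divisors of 300: 1, 2, 3, 4, 5, 6, 10, 12, 15, 20, 25, 30, 50, 60, 75, 100, 150, 300.
Check 40^d mod 341 for each divisor in increasing order:
40^1 ≡ 40 (mod 341)
40^2 ≡ 236 (mod 341)
40^3 ≡ 233 (mod 341)
40^4 ≡ 113 (mod 341)
40^5 ≡ 87 (mod 341)
40^6 ≡ 70 (mod 341)
40^10 ≡ 67 (mod 341)
40^12 ≡ 126 (mod 341)
40^15 ≡ 32 (mod 341)
40^20 ≡ 56 (mod 341)
40^25 ≡ 98 (mod 341)
40^30 ≡ 1 (mod 341) ✓
The smallest such exponent is 30, so the order of 40 is 30.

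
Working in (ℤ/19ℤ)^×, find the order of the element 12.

6

ord(12) | φ(19) = 19 − 1 = 18 = 2 · 3^2.
Divisors of 18: 1, 2, 3, 6, 9, 18.
Test each divisor d:
12^1 ≡ 12
12^2 ≡ 11
12^3 ≡ 18
12^6 ≡ 1
So ord_19(12) = 6.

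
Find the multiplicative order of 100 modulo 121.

11

ord(100) | φ(121) = φ(11^2) = 11·(11−1) = 110 = 2 · 5 · 11.
Divisors of 110: 1, 2, 5, 10, 11, 22, 55, 110.
Check 100^d mod 121 for each divisor in increasing order:
100^1 ≡ 100 (mod 121)
100^2 ≡ 78 (mod 121)
100^5 ≡ 12 (mod 121)
100^10 ≡ 23 (mod 121)
100^11 ≡ 1 (mod 121) ✓
So ord_121(100) = 11.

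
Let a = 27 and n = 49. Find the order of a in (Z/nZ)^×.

By Lagrange's theorem, ord_49(27) divides φ(49) = φ(7^2) = 7·(7−1) = 42 = 2 · 3 · 7.
Divisors of 42: 1, 2, 3, 6, 7, 14, 21, 42.
Check 27^d mod 49 for each divisor in increasing order:
27^1 ≡ 27
27^2 ≡ 43
27^3 ≡ 34
27^6 ≡ 29
27^7 ≡ 48
27^14 ≡ 1
The smallest such exponent is 14, so the order of 27 is 14.

14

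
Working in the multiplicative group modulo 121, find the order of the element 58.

55

Since 58 ∈ (Z/121Z)^×, its order divides φ(121) = φ(11^2) = 11·(11−1) = 110 = 2 · 5 · 11.
Divisors of 110: 1, 2, 5, 10, 11, 22, 55, 110.
Evaluate successive powers at the divisors of 110:
58^1 ≡ 58 (mod 121)
58^2 ≡ 97 (mod 121)
58^5 ≡ 12 (mod 121)
58^10 ≡ 23 (mod 121)
58^11 ≡ 3 (mod 121)
58^22 ≡ 9 (mod 121)
58^55 ≡ 1 (mod 121) ✓
Therefore the multiplicative order of 58 modulo 121 is 55.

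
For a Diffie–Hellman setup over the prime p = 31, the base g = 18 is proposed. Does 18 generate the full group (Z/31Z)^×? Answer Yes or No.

No

φ(31) = 31 − 1 = 30 = 2 · 3 · 5.
An element g generates (Z/31Z)^× iff g^(30/q) ≢ 1 (mod 31) for each prime q ∈ {2, 3, 5}.
18^15 ≡ 1 (mod 31)  [q = 2: ≡ 1 ✗]
18^10 ≡ 5 (mod 31)  [q = 3: ≢ 1 ✓]
18^6 ≡ 16 (mod 31)  [q = 5: ≢ 1 ✓]
18^15 ≡ 1 shows ord(18) | 15, strictly less than φ(31); not a primitive root.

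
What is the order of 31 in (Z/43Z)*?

21

By Lagrange's theorem, ord_43(31) divides φ(43) = 43 − 1 = 42 = 2 · 3 · 7.
Divisors of 42: 1, 2, 3, 6, 7, 14, 21, 42.
Compute 31^d (mod 43) for the divisors d until we hit 1:
31^1 ≡ 31 (mod 43)
31^2 ≡ 15 (mod 43)
31^3 ≡ 35 (mod 43)
31^6 ≡ 21 (mod 43)
31^7 ≡ 6 (mod 43)
31^14 ≡ 36 (mod 43)
31^21 ≡ 1 (mod 43) ✓
The smallest such exponent is 21, so the order of 31 is 21.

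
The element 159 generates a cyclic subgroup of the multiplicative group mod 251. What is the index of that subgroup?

1

Since 159 ∈ (Z/251Z)^×, its order divides φ(251) = 251 − 1 = 250 = 2 · 5^3.
Divisors of 250: 1, 2, 5, 10, 25, 50, 125, 250.
Check 159^d mod 251 for each divisor in increasing order:
159^1 ≡ 159
159^2 ≡ 181
159^5 ≡ 247
159^10 ≡ 16
159^25 ≡ 231
159^50 ≡ 149
159^125 ≡ 250
159^250 ≡ 1
Thus |⟨159⟩| = ord(159) = 250.
[(Z/251Z)^× : ⟨159⟩] = 250/250 = 1.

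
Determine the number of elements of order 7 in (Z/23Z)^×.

φ(23) = 23 − 1 = 22 = 2 · 11.
In a cyclic group of order 22, there are φ(d) elements of order d for each divisor d of 22, and zero for non-divisors.
Here 22 is not a multiple of 7, so there are no elements of order 7.

0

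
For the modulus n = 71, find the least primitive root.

7

φ(71) = 71 − 1 = 70 = 2 · 5 · 7.
Test candidates g = 2, 3, … against the prime factors q ∈ {2, 5, 7} of φ(71): g is a generator iff g^(70/q) ≢ 1 for every such q.
g = 2: 2^35 ≡ 1 — hits 1, so not a primitive root.
g = 3: 3^35 ≡ 1 — hits 1, so not a primitive root.
g = 4: 4^35 ≡ 1 — hits 1, so not a primitive root.
g = 5: 5^35 ≡ 1 — hits 1, so not a primitive root.
g = 6: 6^35 ≡ 1 — hits 1, so not a primitive root.
g = 7: 7^35 ≡ 70; 7^14 ≡ 54; 7^10 ≡ 45 — none is 1, so 7 is a primitive root.
So 7 is the smallest generator of (Z/71Z)^×.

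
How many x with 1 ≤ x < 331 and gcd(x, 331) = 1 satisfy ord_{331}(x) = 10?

4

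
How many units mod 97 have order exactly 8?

φ(97) = 97 − 1 = 96 = 2^5 · 3.
In a cyclic group of order 96, there are φ(d) elements of order d for each divisor d of 96, and zero for non-divisors.
8 = 2^3 divides 96, and φ(8) = 4.

4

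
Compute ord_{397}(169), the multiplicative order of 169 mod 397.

198

By Lagrange's theorem, ord_397(169) divides φ(397) = 397 − 1 = 396 = 2^2 · 3^2 · 11.
Divisors of 396: 1, 2, 3, 4, 6, 9, 11, 12, 18, 22, 33, 36, 44, 66, 99, 132, 198, 396.
Evaluate successive powers at the divisors of 396:
169^1 ≡ 169 (mod 397)
169^2 ≡ 374 (mod 397)
169^3 ≡ 83 (mod 397)
169^4 ≡ 132 (mod 397)
169^6 ≡ 140 (mod 397)
169^9 ≡ 107 (mod 397)
169^11 ≡ 318 (mod 397)
169^12 ≡ 147 (mod 397)
169^18 ≡ 333 (mod 397)
169^22 ≡ 286 (mod 397)
169^33 ≡ 35 (mod 397)
169^36 ≡ 126 (mod 397)
169^44 ≡ 14 (mod 397)
169^66 ≡ 34 (mod 397)
169^99 ≡ 396 (mod 397)
169^132 ≡ 362 (mod 397)
169^198 ≡ 1 (mod 397) ✓
Therefore the multiplicative order of 169 modulo 397 is 198.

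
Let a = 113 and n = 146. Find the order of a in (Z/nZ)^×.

Since 113 ∈ (Z/146Z)^×, its order divides φ(146) = φ(2)·φ(73) = 1·72 = 72 = 2^3 · 3^2.
Divisors of 72: 1, 2, 3, 4, 6, 8, 9, 12, 18, 24, 36, 72.
Check 113^d mod 146 for each divisor in increasing order:
113^1 ≡ 113 (mod 146)
113^2 ≡ 67 (mod 146)
113^3 ≡ 125 (mod 146)
113^4 ≡ 109 (mod 146)
113^6 ≡ 3 (mod 146)
113^8 ≡ 55 (mod 146)
113^9 ≡ 83 (mod 146)
113^12 ≡ 9 (mod 146)
113^18 ≡ 27 (mod 146)
113^24 ≡ 81 (mod 146)
113^36 ≡ 145 (mod 146)
113^72 ≡ 1 (mod 146) ✓
Hence ord(113) = 72.

72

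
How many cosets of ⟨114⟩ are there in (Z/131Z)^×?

The order of 114 must divide φ(131) = 131 − 1 = 130 = 2 · 5 · 13.
Divisors of 130: 1, 2, 5, 10, 13, 26, 65, 130.
Test each divisor d:
114^1 ≡ 114 (mod 131)
114^2 ≡ 27 (mod 131)
114^5 ≡ 52 (mod 131)
114^10 ≡ 84 (mod 131)
114^13 ≡ 89 (mod 131)
114^26 ≡ 61 (mod 131)
114^65 ≡ 1 (mod 131) ✓
The order of 114 is 65, so the subgroup it generates has 65 elements.
The index is φ(131) / ord(114) = 130 / 65 = 2.

2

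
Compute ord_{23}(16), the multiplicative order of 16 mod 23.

11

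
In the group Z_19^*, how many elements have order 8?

φ(19) = 19 − 1 = 18 = 2 · 3^2.
(Z/19Z)^× is cyclic (|G| = 18); a cyclic group of order m has exactly φ(d) elements of each order d | m, and none otherwise.
Since 8 ∤ 18, the count is 0.

0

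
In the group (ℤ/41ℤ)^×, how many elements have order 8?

4

φ(41) = 41 − 1 = 40 = 2^3 · 5.
(Z/41Z)^× is cyclic (|G| = 40); a cyclic group of order m has exactly φ(d) elements of each order d | m, and none otherwise.
8 = 2^3 divides 40, and φ(8) = 4.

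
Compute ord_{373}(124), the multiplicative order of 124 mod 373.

93

ord(124) | φ(373) = 373 − 1 = 372 = 2^2 · 3 · 31.
Divisors of 372: 1, 2, 3, 4, 6, 12, 31, 62, 93, 124, 186, 372.
Test each divisor d:
124^1 ≡ 124 (mod 373)
124^2 ≡ 83 (mod 373)
124^3 ≡ 221 (mod 373)
124^4 ≡ 175 (mod 373)
124^6 ≡ 351 (mod 373)
124^12 ≡ 111 (mod 373)
124^31 ≡ 88 (mod 373)
124^62 ≡ 284 (mod 373)
124^93 ≡ 1 (mod 373) ✓
Hence ord(124) = 93.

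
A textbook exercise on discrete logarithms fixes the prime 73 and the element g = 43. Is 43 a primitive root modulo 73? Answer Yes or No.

φ(73) = 73 − 1 = 72 = 2^3 · 3^2.
43 is a primitive root mod 73 iff 43^(φ(73)/q) ≢ 1 for every prime q | φ(73), i.e. q ∈ {2, 3}.
43^36 ≡ 72 (mod 73)  [q = 2: ≢ 1 ✓]
43^24 ≡ 1 (mod 73)  [q = 3: ≡ 1 ✗]
The check at q = 3 fails, so 43 generates a proper subgroup.

No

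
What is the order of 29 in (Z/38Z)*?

18

The order of 29 must divide φ(38) = φ(2)·φ(19) = 1·18 = 18 = 2 · 3^2.
Divisors of 18: 1, 2, 3, 6, 9, 18.
Test each divisor d:
29^1 ≡ 29 (mod 38)
29^2 ≡ 5 (mod 38)
29^3 ≡ 31 (mod 38)
29^6 ≡ 11 (mod 38)
29^9 ≡ 37 (mod 38)
29^18 ≡ 1 (mod 38) ✓
The smallest such exponent is 18, so the order of 29 is 18.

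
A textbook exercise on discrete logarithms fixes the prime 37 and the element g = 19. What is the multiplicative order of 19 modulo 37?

36

By Lagrange's theorem, ord_37(19) divides φ(37) = 37 − 1 = 36 = 2^2 · 3^2.
Divisors of 36: 1, 2, 3, 4, 6, 9, 12, 18, 36.
Evaluate successive powers at the divisors of 36:
19^1 ≡ 19 (mod 37)
19^2 ≡ 28 (mod 37)
19^3 ≡ 14 (mod 37)
19^4 ≡ 7 (mod 37)
19^6 ≡ 11 (mod 37)
19^9 ≡ 6 (mod 37)
19^12 ≡ 10 (mod 37)
19^18 ≡ 36 (mod 37)
19^36 ≡ 1 (mod 37) ✓
The smallest such exponent is 36, so the order of 19 is 36.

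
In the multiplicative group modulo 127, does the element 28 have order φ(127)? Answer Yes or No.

φ(127) = 127 − 1 = 126 = 2 · 3^2 · 7.
Test 28^(126/q) mod 127 for each prime factor q of 126:
28^63 ≡ 126 (mod 127)  [q = 2: ≢ 1 ✓]
28^42 ≡ 107 (mod 127)  [q = 3: ≢ 1 ✓]
28^18 ≡ 1 (mod 127)  [q = 7: ≡ 1 ✗]
28^18 ≡ 1 shows ord(28) | 18, strictly less than φ(127); not a primitive root.

No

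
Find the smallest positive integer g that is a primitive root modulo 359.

7

φ(359) = 359 − 1 = 358 = 2 · 179.
g is a primitive root iff g^(358/q) ≢ 1 (mod 359) for each prime q ∈ {2, 179}.
g = 2: 2^179 ≡ 1 — hits 1, so not a primitive root.
g = 3: 3^179 ≡ 1 — hits 1, so not a primitive root.
g = 4: 4^179 ≡ 1 — hits 1, so not a primitive root.
g = 5: 5^179 ≡ 1 — hits 1, so not a primitive root.
g = 6: 6^179 ≡ 1 — hits 1, so not a primitive root.
g = 7: 7^179 ≡ 358; 7^2 ≡ 49 — none is 1, so 7 is a primitive root.
So 7 is the smallest generator of (Z/359Z)^×.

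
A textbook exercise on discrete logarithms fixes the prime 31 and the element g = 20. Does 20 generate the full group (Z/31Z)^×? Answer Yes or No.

No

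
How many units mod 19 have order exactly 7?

0

φ(19) = 19 − 1 = 18 = 2 · 3^2.
Since (Z/19Z)^× is cyclic of order 18, the number of elements of order d is φ(d) when d | 18 and 0 otherwise.
7 does not divide 18, so no element of (Z/19Z)^× has order 7.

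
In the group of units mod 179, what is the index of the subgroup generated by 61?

2

ord(61) | φ(179) = 179 − 1 = 178 = 2 · 89.
Divisors of 178: 1, 2, 89, 178.
Evaluate successive powers at the divisors of 178:
61^1 ≡ 61 (mod 179)
61^2 ≡ 141 (mod 179)
61^89 ≡ 1 (mod 179) ✓
Thus |⟨61⟩| = ord(61) = 89.
[(Z/179Z)^× : ⟨61⟩] = 178/89 = 2.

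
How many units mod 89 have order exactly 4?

2

φ(89) = 89 − 1 = 88 = 2^3 · 11.
(Z/89Z)^× is cyclic (|G| = 88); a cyclic group of order m has exactly φ(d) elements of each order d | m, and none otherwise.
4 = 2^2 divides 88, and φ(4) = 2.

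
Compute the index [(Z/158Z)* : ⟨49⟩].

2

The order of 49 must divide φ(158) = φ(2)·φ(79) = 1·78 = 78 = 2 · 3 · 13.
Divisors of 78: 1, 2, 3, 6, 13, 26, 39, 78.
Test each divisor d:
49^1 ≡ 49 (mod 158)
49^2 ≡ 31 (mod 158)
49^3 ≡ 97 (mod 158)
49^6 ≡ 87 (mod 158)
49^13 ≡ 55 (mod 158)
49^26 ≡ 23 (mod 158)
49^39 ≡ 1 (mod 158) ✓
The order of 49 is 39, so the subgroup it generates has 39 elements.
[(Z/158Z)^× : ⟨49⟩] = 78/39 = 2.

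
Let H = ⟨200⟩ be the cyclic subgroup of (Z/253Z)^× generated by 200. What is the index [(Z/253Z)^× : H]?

By Lagrange's theorem, ord_253(200) divides φ(253) = φ(11·23) = (11−1)·(23−1) = 10·22 = 220 = 2^2 · 5 · 11.
Divisors of 220: 1, 2, 4, 5, 10, 11, 20, 22, 44, 55, 110, 220.
Check 200^d mod 253 for each divisor in increasing order:
200^1 ≡ 200
200^2 ≡ 26
200^4 ≡ 170
200^5 ≡ 98
200^10 ≡ 243
200^11 ≡ 24
200^20 ≡ 100
200^22 ≡ 70
200^44 ≡ 93
200^55 ≡ 208
200^110 ≡ 1
So ord_253(200) = 110, hence |⟨200⟩| = 110.
The index is φ(253) / ord(200) = 220 / 110 = 2.

2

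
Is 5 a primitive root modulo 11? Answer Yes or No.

No

φ(11) = 11 − 1 = 10 = 2 · 5.
It suffices to check that the order of 5 is not a proper divisor of 10: compute 5^(10/q) for q ∈ {2, 5}.
5^5 ≡ 1 (mod 11)  [q = 2: ≡ 1 ✗]
5^2 ≡ 3 (mod 11)  [q = 5: ≢ 1 ✓]
5^5 ≡ 1 shows ord(5) | 5, strictly less than φ(11); not a primitive root.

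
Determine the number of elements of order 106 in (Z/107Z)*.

52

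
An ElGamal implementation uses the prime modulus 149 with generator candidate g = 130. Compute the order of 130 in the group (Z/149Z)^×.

By Lagrange's theorem, ord_149(130) divides φ(149) = 149 − 1 = 148 = 2^2 · 37.
Divisors of 148: 1, 2, 4, 37, 74, 148.
Check 130^d mod 149 for each divisor in increasing order:
130^1 ≡ 130 (mod 149)
130^2 ≡ 63 (mod 149)
130^4 ≡ 95 (mod 149)
130^37 ≡ 148 (mod 149)
130^74 ≡ 1 (mod 149) ✓
The smallest such exponent is 74, so the order of 130 is 74.

74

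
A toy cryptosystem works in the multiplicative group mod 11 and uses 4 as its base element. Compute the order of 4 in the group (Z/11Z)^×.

5

ord(4) | φ(11) = 11 − 1 = 10 = 2 · 5.
Divisors of 10: 1, 2, 5, 10.
Test each divisor d:
4^1 ≡ 4 (mod 11)
4^2 ≡ 5 (mod 11)
4^5 ≡ 1 (mod 11) ✓
Therefore the multiplicative order of 4 modulo 11 is 5.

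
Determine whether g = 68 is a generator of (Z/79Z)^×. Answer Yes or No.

Yes

φ(79) = 79 − 1 = 78 = 2 · 3 · 13.
Test 68^(78/q) mod 79 for each prime factor q of 78:
68^39 ≡ 78 (mod 79)  [q = 2: ≢ 1 ✓]
68^26 ≡ 55 (mod 79)  [q = 3: ≢ 1 ✓]
68^6 ≡ 65 (mod 79)  [q = 13: ≢ 1 ✓]
Every test exponent gives a nontrivial residue, hence 68 generates the full group.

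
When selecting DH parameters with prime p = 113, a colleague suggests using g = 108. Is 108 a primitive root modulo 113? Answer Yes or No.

φ(113) = 113 − 1 = 112 = 2^4 · 7.
Test 108^(112/q) mod 113 for each prime factor q of 112:
108^56 ≡ 112 (mod 113)  [q = 2: ≢ 1 ✓]
108^16 ≡ 30 (mod 113)  [q = 7: ≢ 1 ✓]
All checks pass, so 108 has order 112 and is a primitive root modulo 113.

Yes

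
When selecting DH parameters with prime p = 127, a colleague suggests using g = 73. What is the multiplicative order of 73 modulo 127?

21

By Lagrange's theorem, ord_127(73) divides φ(127) = 127 − 1 = 126 = 2 · 3^2 · 7.
Divisors of 126: 1, 2, 3, 6, 7, 9, 14, 18, 21, 42, 63, 126.
Evaluate successive powers at the divisors of 126:
73^1 ≡ 73
73^2 ≡ 122
73^3 ≡ 16
73^6 ≡ 2
73^7 ≡ 19
73^9 ≡ 32
73^14 ≡ 107
73^18 ≡ 8
73^21 ≡ 1
So ord_127(73) = 21.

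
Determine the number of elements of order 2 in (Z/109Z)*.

1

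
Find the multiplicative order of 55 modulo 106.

52

Since 55 ∈ (Z/106Z)^×, its order divides φ(106) = φ(2)·φ(53) = 1·52 = 52 = 2^2 · 13.
Divisors of 52: 1, 2, 4, 13, 26, 52.
Compute 55^d (mod 106) for the divisors d until we hit 1:
55^1 ≡ 55
55^2 ≡ 57
55^4 ≡ 69
55^13 ≡ 83
55^26 ≡ 105
55^52 ≡ 1
The smallest such exponent is 52, so the order of 55 is 52.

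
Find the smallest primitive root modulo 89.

3

φ(89) = 89 − 1 = 88 = 2^3 · 11.
g is a primitive root iff g^(88/q) ≢ 1 (mod 89) for each prime q ∈ {2, 11}.
g = 2: 2^44 ≡ 1 — hits 1, so not a primitive root.
g = 3: 3^44 ≡ 88; 3^8 ≡ 64 — none is 1, so 3 is a primitive root.
Hence the least primitive root of 89 is 3.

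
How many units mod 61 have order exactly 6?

2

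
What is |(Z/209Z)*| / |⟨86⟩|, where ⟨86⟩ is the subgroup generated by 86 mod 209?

The order of 86 must divide φ(209) = φ(11·19) = (11−1)·(19−1) = 10·18 = 180 = 2^2 · 3^2 · 5.
Divisors of 180: 1, 2, 3, 4, 5, 6, 9, 10, 12, 15, 18, 20, 30, 36, 45, 60, 90, 180.
Evaluate successive powers at the divisors of 180:
86^1 ≡ 86 (mod 209)
86^2 ≡ 81 (mod 209)
86^3 ≡ 69 (mod 209)
86^4 ≡ 82 (mod 209)
86^5 ≡ 155 (mod 209)
86^6 ≡ 163 (mod 209)
86^9 ≡ 170 (mod 209)
86^10 ≡ 199 (mod 209)
86^12 ≡ 26 (mod 209)
86^15 ≡ 122 (mod 209)
86^18 ≡ 58 (mod 209)
86^20 ≡ 100 (mod 209)
86^30 ≡ 45 (mod 209)
86^36 ≡ 20 (mod 209)
86^45 ≡ 56 (mod 209)
86^60 ≡ 144 (mod 209)
86^90 ≡ 1 (mod 209) ✓
So ord_209(86) = 90, hence |⟨86⟩| = 90.
[(Z/209Z)^× : ⟨86⟩] = 180/90 = 2.

2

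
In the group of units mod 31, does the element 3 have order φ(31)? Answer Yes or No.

Yes

φ(31) = 31 − 1 = 30 = 2 · 3 · 5.
An element g generates (Z/31Z)^× iff g^(30/q) ≢ 1 (mod 31) for each prime q ∈ {2, 3, 5}.
3^15 ≡ 30 (mod 31)  [q = 2: ≢ 1 ✓]
3^10 ≡ 25 (mod 31)  [q = 3: ≢ 1 ✓]
3^6 ≡ 16 (mod 31)  [q = 5: ≢ 1 ✓]
Every test exponent gives a nontrivial residue, hence 3 generates the full group.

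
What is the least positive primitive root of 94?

5

φ(94) = φ(2)·φ(47) = 1·46 = 46 = 2 · 23.
g is a primitive root iff g^(46/q) ≢ 1 (mod 94) for each prime q ∈ {2, 23}.
g = 2: gcd(2, 94) = 2 > 1, not a unit — skip.
g = 3: 3^23 ≡ 1 — hits 1, so not a primitive root.
g = 4: gcd(4, 94) = 2 > 1, not a unit — skip.
g = 5: 5^23 ≡ 93; 5^2 ≡ 25 — none is 1, so 5 is a primitive root.
The smallest primitive root modulo 94 is 5.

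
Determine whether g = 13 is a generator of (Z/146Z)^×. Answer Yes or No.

φ(146) = φ(2)·φ(73) = 1·72 = 72 = 2^3 · 3^2.
13 is a primitive root mod 146 iff 13^(φ(146)/q) ≢ 1 for every prime q | φ(146), i.e. q ∈ {2, 3}.
13^36 ≡ 145 (mod 146)  [q = 2: ≢ 1 ✓]
13^24 ≡ 137 (mod 146)  [q = 3: ≢ 1 ✓]
All checks pass, so 13 has order 72 and is a primitive root modulo 146.

Yes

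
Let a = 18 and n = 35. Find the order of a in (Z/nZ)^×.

12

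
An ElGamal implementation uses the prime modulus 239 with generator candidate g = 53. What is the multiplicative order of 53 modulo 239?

238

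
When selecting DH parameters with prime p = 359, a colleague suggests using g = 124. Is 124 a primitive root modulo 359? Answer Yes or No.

Yes

φ(359) = 359 − 1 = 358 = 2 · 179.
Test 124^(358/q) mod 359 for each prime factor q of 358:
124^179 ≡ 358 (mod 359)  [q = 2: ≢ 1 ✓]
124^2 ≡ 298 (mod 359)  [q = 179: ≢ 1 ✓]
None equal 1, so ord_359(124) = 358: 124 is a primitive root.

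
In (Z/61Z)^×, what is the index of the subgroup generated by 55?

ord(55) | φ(61) = 61 − 1 = 60 = 2^2 · 3 · 5.
Divisors of 60: 1, 2, 3, 4, 5, 6, 10, 12, 15, 20, 30, 60.
Compute 55^d (mod 61) for the divisors d until we hit 1:
55^1 ≡ 55
55^2 ≡ 36
55^3 ≡ 28
55^4 ≡ 15
55^5 ≡ 32
55^6 ≡ 52
55^10 ≡ 48
55^12 ≡ 20
55^15 ≡ 11
55^20 ≡ 47
55^30 ≡ 60
55^60 ≡ 1
Thus |⟨55⟩| = ord(55) = 60.
The index is φ(61) / ord(55) = 60 / 60 = 1.

1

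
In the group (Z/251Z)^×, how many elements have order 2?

φ(251) = 251 − 1 = 250 = 2 · 5^3.
Since (Z/251Z)^× is cyclic of order 250, the number of elements of order d is φ(d) when d | 250 and 0 otherwise.
2 | 250, and φ(2) = 2 − 1 = 1.

1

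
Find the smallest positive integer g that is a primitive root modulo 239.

7

φ(239) = 239 − 1 = 238 = 2 · 7 · 17.
g is a primitive root iff g^(238/q) ≢ 1 (mod 239) for each prime q ∈ {2, 7, 17}.
g = 2: 2^119 ≡ 1 — hits 1, so not a primitive root.
g = 3: 3^119 ≡ 1 — hits 1, so not a primitive root.
g = 4: 4^119 ≡ 1 — hits 1, so not a primitive root.
g = 5: 5^119 ≡ 1 — hits 1, so not a primitive root.
g = 6: 6^119 ≡ 1 — hits 1, so not a primitive root.
g = 7: 7^119 ≡ 238; 7^34 ≡ 24; 7^14 ≡ 211 — none is 1, so 7 is a primitive root.
So 7 is the smallest generator of (Z/239Z)^×.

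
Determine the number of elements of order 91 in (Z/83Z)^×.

φ(83) = 83 − 1 = 82 = 2 · 41.
Since (Z/83Z)^× is cyclic of order 82, the number of elements of order d is φ(d) when d | 82 and 0 otherwise.
91 does not divide 82, so no element of (Z/83Z)^× has order 91.

0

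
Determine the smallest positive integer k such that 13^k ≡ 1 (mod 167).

ord(13) | φ(167) = 167 − 1 = 166 = 2 · 83.
Divisors of 166: 1, 2, 83, 166.
Test each divisor d:
13^1 ≡ 13 (mod 167)
13^2 ≡ 2 (mod 167)
13^83 ≡ 166 (mod 167)
13^166 ≡ 1 (mod 167) ✓
Hence ord(13) = 166.

166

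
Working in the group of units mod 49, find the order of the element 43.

7

Since 43 ∈ (Z/49Z)^×, its order divides φ(49) = φ(7^2) = 7·(7−1) = 42 = 2 · 3 · 7.
Divisors of 42: 1, 2, 3, 6, 7, 14, 21, 42.
Compute 43^d (mod 49) for the divisors d until we hit 1:
43^1 ≡ 43 (mod 49)
43^2 ≡ 36 (mod 49)
43^3 ≡ 29 (mod 49)
43^6 ≡ 8 (mod 49)
43^7 ≡ 1 (mod 49) ✓
The smallest such exponent is 7, so the order of 43 is 7.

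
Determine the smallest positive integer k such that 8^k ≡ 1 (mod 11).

10

The order of 8 must divide φ(11) = 11 − 1 = 10 = 2 · 5.
Divisors of 10: 1, 2, 5, 10.
Test each divisor d:
8^1 ≡ 8
8^2 ≡ 9
8^5 ≡ 10
8^10 ≡ 1
Therefore the multiplicative order of 8 modulo 11 is 10.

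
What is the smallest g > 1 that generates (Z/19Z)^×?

φ(19) = 19 − 1 = 18 = 2 · 3^2.
Test candidates g = 2, 3, … against the prime factors q ∈ {2, 3} of φ(19): g is a generator iff g^(18/q) ≢ 1 for every such q.
g = 2: 2^9 ≡ 18; 2^6 ≡ 7 — none is 1, so 2 is a primitive root.
So 2 is the smallest generator of (Z/19Z)^×.

2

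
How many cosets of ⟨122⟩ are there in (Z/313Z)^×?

1

ord(122) | φ(313) = 313 − 1 = 312 = 2^3 · 3 · 13.
Divisors of 312: 1, 2, 3, 4, 6, 8, 12, 13, 24, 26, 39, 52, 78, 104, 156, 312.
Check 122^d mod 313 for each divisor in increasing order:
122^1 ≡ 122 (mod 313)
122^2 ≡ 173 (mod 313)
122^3 ≡ 135 (mod 313)
122^4 ≡ 194 (mod 313)
122^6 ≡ 71 (mod 313)
122^8 ≡ 76 (mod 313)
122^12 ≡ 33 (mod 313)
122^13 ≡ 270 (mod 313)
122^24 ≡ 150 (mod 313)
122^26 ≡ 284 (mod 313)
122^39 ≡ 308 (mod 313)
122^52 ≡ 215 (mod 313)
122^78 ≡ 25 (mod 313)
122^104 ≡ 214 (mod 313)
122^156 ≡ 312 (mod 313)
122^312 ≡ 1 (mod 313) ✓
Thus |⟨122⟩| = ord(122) = 312.
[(Z/313Z)^× : ⟨122⟩] = 312/312 = 1.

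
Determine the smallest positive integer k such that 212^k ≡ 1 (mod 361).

342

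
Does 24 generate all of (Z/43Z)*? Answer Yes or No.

No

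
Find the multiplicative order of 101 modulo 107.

53

By Lagrange's theorem, ord_107(101) divides φ(107) = 107 − 1 = 106 = 2 · 53.
Divisors of 106: 1, 2, 53, 106.
Evaluate successive powers at the divisors of 106:
101^1 ≡ 101 (mod 107)
101^2 ≡ 36 (mod 107)
101^53 ≡ 1 (mod 107) ✓
The smallest such exponent is 53, so the order of 101 is 53.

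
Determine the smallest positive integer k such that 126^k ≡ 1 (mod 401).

Since 126 ∈ (Z/401Z)^×, its order divides φ(401) = 401 − 1 = 400 = 2^4 · 5^2.
Divisors of 400: 1, 2, 4, 5, 8, 10, 16, 20, 25, 40, 50, 80, 100, 200, 400.
Compute 126^d (mod 401) for the divisors d until we hit 1:
126^1 ≡ 126
126^2 ≡ 237
126^4 ≡ 29
126^5 ≡ 45
126^8 ≡ 39
126^10 ≡ 20
126^16 ≡ 318
126^20 ≡ 400
126^25 ≡ 356
126^40 ≡ 1
The smallest such exponent is 40, so the order of 126 is 40.

40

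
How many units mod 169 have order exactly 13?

φ(169) = φ(13^2) = 13·(13−1) = 156 = 2^2 · 3 · 13.
(Z/169Z)^× is cyclic (|G| = 156); a cyclic group of order m has exactly φ(d) elements of each order d | m, and none otherwise.
13 | 156, and φ(13) = 13 − 1 = 12.

12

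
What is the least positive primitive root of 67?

φ(67) = 67 − 1 = 66 = 2 · 3 · 11.
Test candidates g = 2, 3, … against the prime factors q ∈ {2, 3, 11} of φ(67): g is a generator iff g^(66/q) ≢ 1 for every such q.
g = 2: 2^33 ≡ 66; 2^22 ≡ 37; 2^6 ≡ 64 — none is 1, so 2 is a primitive root.
Hence the least primitive root of 67 is 2.

2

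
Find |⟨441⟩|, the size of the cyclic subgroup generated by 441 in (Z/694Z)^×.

The order of 441 must divide φ(694) = φ(2)·φ(347) = 1·346 = 346 = 2 · 173.
Divisors of 346: 1, 2, 173, 346.
Test each divisor d:
441^1 ≡ 441
441^2 ≡ 161
441^173 ≡ 1
Hence ord(441) = 173.

173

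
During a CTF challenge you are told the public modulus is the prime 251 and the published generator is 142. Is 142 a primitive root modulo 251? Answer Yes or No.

No

φ(251) = 251 − 1 = 250 = 2 · 5^3.
It suffices to check that the order of 142 is not a proper divisor of 250: compute 142^(250/q) for q ∈ {2, 5}.
142^125 ≡ 1 (mod 251)  [q = 2: ≡ 1 ✗]
142^50 ≡ 20 (mod 251)  [q = 5: ≢ 1 ✓]
The check at q = 2 fails, so 142 generates a proper subgroup.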